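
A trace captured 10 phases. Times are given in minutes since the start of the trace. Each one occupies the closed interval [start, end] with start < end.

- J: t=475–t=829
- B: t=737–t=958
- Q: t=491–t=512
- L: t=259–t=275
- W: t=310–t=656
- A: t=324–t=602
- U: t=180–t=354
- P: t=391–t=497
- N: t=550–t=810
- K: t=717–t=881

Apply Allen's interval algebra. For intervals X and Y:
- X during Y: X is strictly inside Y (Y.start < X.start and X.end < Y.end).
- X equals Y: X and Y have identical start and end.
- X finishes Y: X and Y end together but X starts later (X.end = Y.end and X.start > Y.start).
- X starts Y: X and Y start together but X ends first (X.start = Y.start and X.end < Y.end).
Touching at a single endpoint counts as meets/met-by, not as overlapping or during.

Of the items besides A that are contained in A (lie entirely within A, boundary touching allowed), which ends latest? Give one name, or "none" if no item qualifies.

Target A = [t=324, t=602].
B [t=737, t=958] → after → excluded.
J [t=475, t=829] → overlapped-by → excluded.
K [t=717, t=881] → after → excluded.
L [t=259, t=275] → before → excluded.
N [t=550, t=810] → overlapped-by → excluded.
P [t=391, t=497] → during → candidate.
Q [t=491, t=512] → during → candidate.
U [t=180, t=354] → overlaps → excluded.
W [t=310, t=656] → contains → excluded.
Among candidates, latest end is t=512 → Q.

Q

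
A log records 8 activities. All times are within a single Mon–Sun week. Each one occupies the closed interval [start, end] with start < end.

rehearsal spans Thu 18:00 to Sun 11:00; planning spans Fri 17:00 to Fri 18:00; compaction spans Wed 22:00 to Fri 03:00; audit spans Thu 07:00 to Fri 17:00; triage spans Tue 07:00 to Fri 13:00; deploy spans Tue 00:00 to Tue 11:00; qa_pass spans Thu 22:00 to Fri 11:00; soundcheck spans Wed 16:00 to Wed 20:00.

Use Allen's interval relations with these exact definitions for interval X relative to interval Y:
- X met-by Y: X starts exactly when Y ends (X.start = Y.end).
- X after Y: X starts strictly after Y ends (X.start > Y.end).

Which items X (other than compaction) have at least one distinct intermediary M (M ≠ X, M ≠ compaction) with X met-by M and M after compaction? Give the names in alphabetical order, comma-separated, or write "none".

Target compaction = [Wed 22:00, Fri 03:00].
Intermediaries M with M after compaction: planning.
Via planning — items with X met-by planning: none.
Union: none.

none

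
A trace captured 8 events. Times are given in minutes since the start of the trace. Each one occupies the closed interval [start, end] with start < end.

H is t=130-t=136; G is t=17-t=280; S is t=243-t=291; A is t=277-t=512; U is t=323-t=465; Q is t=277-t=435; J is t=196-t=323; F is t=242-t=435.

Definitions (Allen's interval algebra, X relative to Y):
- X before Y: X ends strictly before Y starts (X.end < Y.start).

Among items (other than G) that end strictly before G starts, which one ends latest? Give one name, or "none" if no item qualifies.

Target G = [t=17, t=280].
A [t=277, t=512] → overlapped-by → excluded.
F [t=242, t=435] → overlapped-by → excluded.
H [t=130, t=136] → during → excluded.
J [t=196, t=323] → overlapped-by → excluded.
Q [t=277, t=435] → overlapped-by → excluded.
S [t=243, t=291] → overlapped-by → excluded.
U [t=323, t=465] → after → excluded.
No candidates → none.

none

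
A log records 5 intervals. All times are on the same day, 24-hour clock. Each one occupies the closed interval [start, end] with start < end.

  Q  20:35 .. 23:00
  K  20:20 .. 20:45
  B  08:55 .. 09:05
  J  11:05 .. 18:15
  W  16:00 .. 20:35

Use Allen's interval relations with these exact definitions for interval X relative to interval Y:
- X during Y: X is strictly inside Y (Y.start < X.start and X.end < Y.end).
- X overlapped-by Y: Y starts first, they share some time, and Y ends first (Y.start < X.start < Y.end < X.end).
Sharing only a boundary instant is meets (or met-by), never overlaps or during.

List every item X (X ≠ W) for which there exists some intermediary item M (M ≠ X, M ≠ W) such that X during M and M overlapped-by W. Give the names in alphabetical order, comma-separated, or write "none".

none

Target W = [16:00, 20:35].
Intermediaries M with M overlapped-by W: K.
Via K — items with X during K: none.
Union: none.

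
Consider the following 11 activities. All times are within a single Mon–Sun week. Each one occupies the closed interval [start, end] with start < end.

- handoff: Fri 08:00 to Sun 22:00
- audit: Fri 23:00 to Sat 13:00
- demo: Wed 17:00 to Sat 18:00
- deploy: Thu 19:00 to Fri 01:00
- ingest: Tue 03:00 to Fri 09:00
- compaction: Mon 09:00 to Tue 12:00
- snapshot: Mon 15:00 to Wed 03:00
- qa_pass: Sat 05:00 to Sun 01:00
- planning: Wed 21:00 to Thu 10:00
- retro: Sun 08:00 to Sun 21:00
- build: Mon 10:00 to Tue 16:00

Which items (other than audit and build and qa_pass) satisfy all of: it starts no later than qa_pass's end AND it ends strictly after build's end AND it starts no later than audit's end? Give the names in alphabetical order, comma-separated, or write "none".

Conditions: its start is no later than qa_pass's end (X.start <= Sun 01:00) AND its end is strictly after build's end (X.end > Tue 16:00) AND its start is no later than audit's end (X.start <= Sat 13:00).
compaction: start Mon 09:00 <= Sun 01:00? ✓; end Tue 12:00 > Tue 16:00? ✗; start Mon 09:00 <= Sat 13:00? ✓ → no.
demo: start Wed 17:00 <= Sun 01:00? ✓; end Sat 18:00 > Tue 16:00? ✓; start Wed 17:00 <= Sat 13:00? ✓ → yes.
deploy: start Thu 19:00 <= Sun 01:00? ✓; end Fri 01:00 > Tue 16:00? ✓; start Thu 19:00 <= Sat 13:00? ✓ → yes.
handoff: start Fri 08:00 <= Sun 01:00? ✓; end Sun 22:00 > Tue 16:00? ✓; start Fri 08:00 <= Sat 13:00? ✓ → yes.
ingest: start Tue 03:00 <= Sun 01:00? ✓; end Fri 09:00 > Tue 16:00? ✓; start Tue 03:00 <= Sat 13:00? ✓ → yes.
planning: start Wed 21:00 <= Sun 01:00? ✓; end Thu 10:00 > Tue 16:00? ✓; start Wed 21:00 <= Sat 13:00? ✓ → yes.
retro: start Sun 08:00 <= Sun 01:00? ✗; end Sun 21:00 > Tue 16:00? ✓; start Sun 08:00 <= Sat 13:00? ✗ → no.
snapshot: start Mon 15:00 <= Sun 01:00? ✓; end Wed 03:00 > Tue 16:00? ✓; start Mon 15:00 <= Sat 13:00? ✓ → yes.
Result: demo, deploy, handoff, ingest, planning, snapshot.

demo, deploy, handoff, ingest, planning, snapshot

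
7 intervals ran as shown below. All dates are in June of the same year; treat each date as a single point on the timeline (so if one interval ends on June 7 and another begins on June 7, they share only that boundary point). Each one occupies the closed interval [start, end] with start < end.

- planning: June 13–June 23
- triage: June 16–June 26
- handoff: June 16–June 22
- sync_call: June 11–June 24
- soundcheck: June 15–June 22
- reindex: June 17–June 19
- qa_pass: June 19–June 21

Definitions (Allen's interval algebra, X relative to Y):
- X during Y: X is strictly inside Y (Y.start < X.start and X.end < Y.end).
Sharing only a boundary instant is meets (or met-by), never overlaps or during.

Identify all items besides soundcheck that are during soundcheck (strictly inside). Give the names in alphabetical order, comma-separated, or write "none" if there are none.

Target soundcheck = [June 15, June 22].
handoff [June 16, June 22] → finishes → no.
planning [June 13, June 23] → contains → no.
qa_pass [June 19, June 21] → during → yes.
reindex [June 17, June 19] → during → yes.
sync_call [June 11, June 24] → contains → no.
triage [June 16, June 26] → overlapped-by → no.
Result: qa_pass, reindex.

qa_pass, reindex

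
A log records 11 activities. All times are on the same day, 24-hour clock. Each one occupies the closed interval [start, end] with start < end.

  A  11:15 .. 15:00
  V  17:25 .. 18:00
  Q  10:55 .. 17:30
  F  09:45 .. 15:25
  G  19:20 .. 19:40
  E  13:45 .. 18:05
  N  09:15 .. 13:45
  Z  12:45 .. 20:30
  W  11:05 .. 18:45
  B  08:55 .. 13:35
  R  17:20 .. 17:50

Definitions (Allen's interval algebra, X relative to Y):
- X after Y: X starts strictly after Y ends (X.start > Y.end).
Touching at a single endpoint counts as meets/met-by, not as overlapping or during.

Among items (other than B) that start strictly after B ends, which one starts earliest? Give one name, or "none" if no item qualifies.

E

Target B = [08:55, 13:35].
A [11:15, 15:00] → overlapped-by → excluded.
E [13:45, 18:05] → after → candidate.
F [09:45, 15:25] → overlapped-by → excluded.
G [19:20, 19:40] → after → candidate.
N [09:15, 13:45] → overlapped-by → excluded.
Q [10:55, 17:30] → overlapped-by → excluded.
R [17:20, 17:50] → after → candidate.
V [17:25, 18:00] → after → candidate.
W [11:05, 18:45] → overlapped-by → excluded.
Z [12:45, 20:30] → overlapped-by → excluded.
Among candidates, earliest start is 13:45 → E.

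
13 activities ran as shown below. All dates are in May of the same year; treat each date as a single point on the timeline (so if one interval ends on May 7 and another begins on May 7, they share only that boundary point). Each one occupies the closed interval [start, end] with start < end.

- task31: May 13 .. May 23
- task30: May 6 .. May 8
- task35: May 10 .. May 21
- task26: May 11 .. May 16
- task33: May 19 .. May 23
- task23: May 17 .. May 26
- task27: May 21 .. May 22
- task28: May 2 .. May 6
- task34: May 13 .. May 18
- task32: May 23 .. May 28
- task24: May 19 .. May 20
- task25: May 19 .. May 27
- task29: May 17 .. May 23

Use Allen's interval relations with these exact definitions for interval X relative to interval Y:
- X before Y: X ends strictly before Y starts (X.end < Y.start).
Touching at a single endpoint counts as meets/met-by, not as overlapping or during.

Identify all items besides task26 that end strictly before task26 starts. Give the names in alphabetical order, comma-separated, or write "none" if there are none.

task28, task30

Target task26 = [May 11, May 16].
task23 [May 17, May 26] → after → no.
task24 [May 19, May 20] → after → no.
task25 [May 19, May 27] → after → no.
task27 [May 21, May 22] → after → no.
task28 [May 2, May 6] → before → yes.
task29 [May 17, May 23] → after → no.
task30 [May 6, May 8] → before → yes.
task31 [May 13, May 23] → overlapped-by → no.
task32 [May 23, May 28] → after → no.
task33 [May 19, May 23] → after → no.
task34 [May 13, May 18] → overlapped-by → no.
task35 [May 10, May 21] → contains → no.
Result: task28, task30.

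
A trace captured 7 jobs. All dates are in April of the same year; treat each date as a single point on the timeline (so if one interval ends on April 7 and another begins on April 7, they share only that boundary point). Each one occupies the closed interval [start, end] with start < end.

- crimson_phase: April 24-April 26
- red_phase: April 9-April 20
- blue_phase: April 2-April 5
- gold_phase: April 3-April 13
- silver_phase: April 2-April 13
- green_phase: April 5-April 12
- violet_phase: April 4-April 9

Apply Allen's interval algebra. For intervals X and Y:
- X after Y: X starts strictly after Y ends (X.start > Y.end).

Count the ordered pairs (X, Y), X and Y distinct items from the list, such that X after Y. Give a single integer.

7

Checking all 42 ordered pairs for relation 'after'; matching pairs in alphabetical order:
(crimson_phase, blue_phase): crimson_phase after blue_phase ✓
(crimson_phase, gold_phase): crimson_phase after gold_phase ✓
(crimson_phase, green_phase): crimson_phase after green_phase ✓
(crimson_phase, red_phase): crimson_phase after red_phase ✓
(crimson_phase, silver_phase): crimson_phase after silver_phase ✓
(crimson_phase, violet_phase): crimson_phase after violet_phase ✓
(red_phase, blue_phase): red_phase after blue_phase ✓
Count: 7.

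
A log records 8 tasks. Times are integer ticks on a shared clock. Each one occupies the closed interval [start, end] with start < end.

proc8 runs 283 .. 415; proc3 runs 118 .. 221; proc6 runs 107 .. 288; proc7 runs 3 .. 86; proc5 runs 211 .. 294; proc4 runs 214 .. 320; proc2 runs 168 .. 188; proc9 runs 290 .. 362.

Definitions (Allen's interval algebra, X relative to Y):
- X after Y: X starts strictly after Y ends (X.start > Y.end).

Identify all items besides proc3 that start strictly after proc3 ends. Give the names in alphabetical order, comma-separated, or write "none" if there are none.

Target proc3 = [118, 221].
proc2 [168, 188] → during → no.
proc4 [214, 320] → overlapped-by → no.
proc5 [211, 294] → overlapped-by → no.
proc6 [107, 288] → contains → no.
proc7 [3, 86] → before → no.
proc8 [283, 415] → after → yes.
proc9 [290, 362] → after → yes.
Result: proc8, proc9.

proc8, proc9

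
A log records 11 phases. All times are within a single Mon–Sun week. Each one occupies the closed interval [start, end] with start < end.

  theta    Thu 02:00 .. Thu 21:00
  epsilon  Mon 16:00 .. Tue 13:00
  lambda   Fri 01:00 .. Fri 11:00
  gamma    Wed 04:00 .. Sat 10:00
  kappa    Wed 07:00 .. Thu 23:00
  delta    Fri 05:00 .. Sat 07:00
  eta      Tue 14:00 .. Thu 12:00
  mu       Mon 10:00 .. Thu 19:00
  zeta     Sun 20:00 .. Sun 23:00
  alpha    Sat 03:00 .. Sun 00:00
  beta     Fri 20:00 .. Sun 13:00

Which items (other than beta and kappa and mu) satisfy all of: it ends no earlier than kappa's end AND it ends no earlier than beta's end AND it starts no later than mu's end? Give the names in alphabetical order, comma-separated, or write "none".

Conditions: its end is no earlier than kappa's end (X.end >= Thu 23:00) AND its end is no earlier than beta's end (X.end >= Sun 13:00) AND its start is no later than mu's end (X.start <= Thu 19:00).
alpha: end Sun 00:00 >= Thu 23:00? ✓; end Sun 00:00 >= Sun 13:00? ✗; start Sat 03:00 <= Thu 19:00? ✗ → no.
delta: end Sat 07:00 >= Thu 23:00? ✓; end Sat 07:00 >= Sun 13:00? ✗; start Fri 05:00 <= Thu 19:00? ✗ → no.
epsilon: end Tue 13:00 >= Thu 23:00? ✗; end Tue 13:00 >= Sun 13:00? ✗; start Mon 16:00 <= Thu 19:00? ✓ → no.
eta: end Thu 12:00 >= Thu 23:00? ✗; end Thu 12:00 >= Sun 13:00? ✗; start Tue 14:00 <= Thu 19:00? ✓ → no.
gamma: end Sat 10:00 >= Thu 23:00? ✓; end Sat 10:00 >= Sun 13:00? ✗; start Wed 04:00 <= Thu 19:00? ✓ → no.
lambda: end Fri 11:00 >= Thu 23:00? ✓; end Fri 11:00 >= Sun 13:00? ✗; start Fri 01:00 <= Thu 19:00? ✗ → no.
theta: end Thu 21:00 >= Thu 23:00? ✗; end Thu 21:00 >= Sun 13:00? ✗; start Thu 02:00 <= Thu 19:00? ✓ → no.
zeta: end Sun 23:00 >= Thu 23:00? ✓; end Sun 23:00 >= Sun 13:00? ✓; start Sun 20:00 <= Thu 19:00? ✗ → no.
Result: none.

none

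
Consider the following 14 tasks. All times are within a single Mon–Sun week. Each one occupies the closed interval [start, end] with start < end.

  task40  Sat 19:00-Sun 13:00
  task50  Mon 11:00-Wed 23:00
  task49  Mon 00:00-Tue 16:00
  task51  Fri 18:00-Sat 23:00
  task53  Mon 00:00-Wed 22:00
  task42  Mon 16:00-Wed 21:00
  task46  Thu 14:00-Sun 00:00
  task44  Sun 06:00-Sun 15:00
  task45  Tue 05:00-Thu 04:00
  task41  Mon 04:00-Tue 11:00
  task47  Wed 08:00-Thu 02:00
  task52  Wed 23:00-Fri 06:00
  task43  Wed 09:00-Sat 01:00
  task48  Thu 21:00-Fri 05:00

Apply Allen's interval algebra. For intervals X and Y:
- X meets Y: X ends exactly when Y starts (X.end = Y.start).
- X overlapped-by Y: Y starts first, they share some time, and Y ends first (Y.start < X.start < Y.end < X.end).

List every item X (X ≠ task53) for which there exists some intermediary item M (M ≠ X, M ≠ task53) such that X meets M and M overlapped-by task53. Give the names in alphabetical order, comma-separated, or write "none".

none

Target task53 = [Mon 00:00, Wed 22:00].
Intermediaries M with M overlapped-by task53: task43, task45, task47, task50.
Via task43 — items with X meets task43: none.
Via task45 — items with X meets task45: none.
Via task47 — items with X meets task47: none.
Via task50 — items with X meets task50: none.
Union: none.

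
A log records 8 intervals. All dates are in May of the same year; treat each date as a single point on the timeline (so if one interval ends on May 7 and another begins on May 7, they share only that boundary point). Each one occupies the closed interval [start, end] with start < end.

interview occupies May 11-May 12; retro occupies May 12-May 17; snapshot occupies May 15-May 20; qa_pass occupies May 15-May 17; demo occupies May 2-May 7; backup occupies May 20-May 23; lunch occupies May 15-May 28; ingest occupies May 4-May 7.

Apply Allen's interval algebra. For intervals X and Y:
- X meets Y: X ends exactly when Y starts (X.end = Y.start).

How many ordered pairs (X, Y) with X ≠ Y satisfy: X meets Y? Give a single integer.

2

Checking all 56 ordered pairs for relation 'meets'; matching pairs in alphabetical order:
(interview, retro): interview meets retro ✓
(snapshot, backup): snapshot meets backup ✓
Count: 2.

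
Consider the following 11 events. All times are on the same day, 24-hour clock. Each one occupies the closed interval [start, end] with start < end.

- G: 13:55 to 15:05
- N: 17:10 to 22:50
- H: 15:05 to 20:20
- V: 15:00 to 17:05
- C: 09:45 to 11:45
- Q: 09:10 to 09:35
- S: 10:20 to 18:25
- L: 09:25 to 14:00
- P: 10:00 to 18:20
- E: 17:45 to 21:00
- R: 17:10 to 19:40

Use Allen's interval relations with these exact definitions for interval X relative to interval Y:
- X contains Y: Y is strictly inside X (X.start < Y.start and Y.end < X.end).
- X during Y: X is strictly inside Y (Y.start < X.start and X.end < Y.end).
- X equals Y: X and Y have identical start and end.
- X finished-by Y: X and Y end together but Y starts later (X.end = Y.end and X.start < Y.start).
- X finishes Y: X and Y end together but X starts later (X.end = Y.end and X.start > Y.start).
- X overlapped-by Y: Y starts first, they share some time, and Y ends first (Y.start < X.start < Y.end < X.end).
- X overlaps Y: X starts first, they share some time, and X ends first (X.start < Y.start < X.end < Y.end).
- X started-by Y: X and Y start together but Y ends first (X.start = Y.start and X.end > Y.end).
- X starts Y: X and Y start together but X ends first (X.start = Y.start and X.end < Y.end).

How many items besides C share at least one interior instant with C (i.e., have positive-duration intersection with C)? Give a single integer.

Target C = [09:45, 11:45].
E [17:45, 21:00] → after → no.
G [13:55, 15:05] → after → no.
H [15:05, 20:20] → after → no.
L [09:25, 14:00] → contains → counts.
N [17:10, 22:50] → after → no.
P [10:00, 18:20] → overlapped-by → counts.
Q [09:10, 09:35] → before → no.
R [17:10, 19:40] → after → no.
S [10:20, 18:25] → overlapped-by → counts.
V [15:00, 17:05] → after → no.
Total: 3.

3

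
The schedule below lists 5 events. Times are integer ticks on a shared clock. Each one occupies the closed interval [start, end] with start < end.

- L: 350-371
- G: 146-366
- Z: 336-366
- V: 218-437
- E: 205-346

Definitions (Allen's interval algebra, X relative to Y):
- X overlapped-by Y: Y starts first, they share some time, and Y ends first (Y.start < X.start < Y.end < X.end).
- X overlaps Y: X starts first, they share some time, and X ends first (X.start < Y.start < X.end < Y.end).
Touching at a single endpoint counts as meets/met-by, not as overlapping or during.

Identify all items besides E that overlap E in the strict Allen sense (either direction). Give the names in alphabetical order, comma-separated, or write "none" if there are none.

V, Z

Target E = [205, 346].
G [146, 366] → contains → no.
L [350, 371] → after → no.
V [218, 437] → overlapped-by → yes.
Z [336, 366] → overlapped-by → yes.
Result: V, Z.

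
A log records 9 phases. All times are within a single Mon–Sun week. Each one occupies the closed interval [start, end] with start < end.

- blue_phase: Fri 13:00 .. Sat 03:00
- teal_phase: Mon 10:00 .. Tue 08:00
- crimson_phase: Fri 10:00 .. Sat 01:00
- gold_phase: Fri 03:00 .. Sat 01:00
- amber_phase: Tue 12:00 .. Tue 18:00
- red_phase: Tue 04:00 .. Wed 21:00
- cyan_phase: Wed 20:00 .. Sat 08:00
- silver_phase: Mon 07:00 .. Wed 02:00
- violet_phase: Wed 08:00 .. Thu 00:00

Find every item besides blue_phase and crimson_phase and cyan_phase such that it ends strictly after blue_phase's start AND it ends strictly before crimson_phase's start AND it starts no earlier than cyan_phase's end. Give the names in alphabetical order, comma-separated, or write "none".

Conditions: its end is strictly after blue_phase's start (X.end > Fri 13:00) AND its end is strictly before crimson_phase's start (X.end < Fri 10:00) AND its start is no earlier than cyan_phase's end (X.start >= Sat 08:00).
amber_phase: end Tue 18:00 > Fri 13:00? ✗; end Tue 18:00 < Fri 10:00? ✓; start Tue 12:00 >= Sat 08:00? ✗ → no.
gold_phase: end Sat 01:00 > Fri 13:00? ✓; end Sat 01:00 < Fri 10:00? ✗; start Fri 03:00 >= Sat 08:00? ✗ → no.
red_phase: end Wed 21:00 > Fri 13:00? ✗; end Wed 21:00 < Fri 10:00? ✓; start Tue 04:00 >= Sat 08:00? ✗ → no.
silver_phase: end Wed 02:00 > Fri 13:00? ✗; end Wed 02:00 < Fri 10:00? ✓; start Mon 07:00 >= Sat 08:00? ✗ → no.
teal_phase: end Tue 08:00 > Fri 13:00? ✗; end Tue 08:00 < Fri 10:00? ✓; start Mon 10:00 >= Sat 08:00? ✗ → no.
violet_phase: end Thu 00:00 > Fri 13:00? ✗; end Thu 00:00 < Fri 10:00? ✓; start Wed 08:00 >= Sat 08:00? ✗ → no.
Result: none.

none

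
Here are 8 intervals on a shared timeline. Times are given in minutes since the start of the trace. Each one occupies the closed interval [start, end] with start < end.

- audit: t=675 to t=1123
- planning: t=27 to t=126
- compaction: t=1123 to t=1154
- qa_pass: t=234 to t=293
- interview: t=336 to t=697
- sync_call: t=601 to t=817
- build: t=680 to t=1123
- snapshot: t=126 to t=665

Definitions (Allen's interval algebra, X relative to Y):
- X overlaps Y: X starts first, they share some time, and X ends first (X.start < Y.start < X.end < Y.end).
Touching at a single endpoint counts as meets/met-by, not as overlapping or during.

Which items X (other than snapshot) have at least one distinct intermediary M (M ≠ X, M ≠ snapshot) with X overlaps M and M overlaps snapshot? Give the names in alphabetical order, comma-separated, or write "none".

Target snapshot = [t=126, t=665].
Intermediaries M with M overlaps snapshot: none.
Union: none.

none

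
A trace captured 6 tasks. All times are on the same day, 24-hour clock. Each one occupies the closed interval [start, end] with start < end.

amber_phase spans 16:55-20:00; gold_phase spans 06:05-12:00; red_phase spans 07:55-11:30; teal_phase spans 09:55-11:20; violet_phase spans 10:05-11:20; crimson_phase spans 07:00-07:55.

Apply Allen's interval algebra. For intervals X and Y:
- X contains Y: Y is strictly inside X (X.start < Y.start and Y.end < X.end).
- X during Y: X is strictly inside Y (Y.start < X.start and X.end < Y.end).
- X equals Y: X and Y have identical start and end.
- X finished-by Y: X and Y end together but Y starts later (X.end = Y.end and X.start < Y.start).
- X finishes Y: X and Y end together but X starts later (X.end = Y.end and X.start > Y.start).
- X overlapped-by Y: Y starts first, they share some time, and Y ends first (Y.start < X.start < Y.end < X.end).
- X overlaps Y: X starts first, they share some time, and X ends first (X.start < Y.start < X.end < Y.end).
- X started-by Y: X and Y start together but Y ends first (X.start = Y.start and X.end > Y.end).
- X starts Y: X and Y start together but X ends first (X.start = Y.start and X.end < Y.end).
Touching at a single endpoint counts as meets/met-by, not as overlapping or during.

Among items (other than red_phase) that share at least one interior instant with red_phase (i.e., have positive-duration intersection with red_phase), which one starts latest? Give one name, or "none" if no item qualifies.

violet_phase

Target red_phase = [07:55, 11:30].
amber_phase [16:55, 20:00] → after → excluded.
crimson_phase [07:00, 07:55] → meets → excluded.
gold_phase [06:05, 12:00] → contains → candidate.
teal_phase [09:55, 11:20] → during → candidate.
violet_phase [10:05, 11:20] → during → candidate.
Among candidates, latest start is 10:05 → violet_phase.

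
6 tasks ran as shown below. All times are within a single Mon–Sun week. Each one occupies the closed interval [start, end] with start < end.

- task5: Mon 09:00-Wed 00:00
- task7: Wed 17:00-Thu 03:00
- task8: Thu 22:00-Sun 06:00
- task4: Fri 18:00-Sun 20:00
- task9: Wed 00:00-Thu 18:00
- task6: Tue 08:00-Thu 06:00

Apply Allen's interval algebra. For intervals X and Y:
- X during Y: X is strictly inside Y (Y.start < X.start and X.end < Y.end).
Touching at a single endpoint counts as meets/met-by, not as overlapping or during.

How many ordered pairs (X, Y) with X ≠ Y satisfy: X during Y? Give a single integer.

2

Checking all 30 ordered pairs for relation 'during'; matching pairs in alphabetical order:
(task7, task6): task7 during task6 ✓
(task7, task9): task7 during task9 ✓
Count: 2.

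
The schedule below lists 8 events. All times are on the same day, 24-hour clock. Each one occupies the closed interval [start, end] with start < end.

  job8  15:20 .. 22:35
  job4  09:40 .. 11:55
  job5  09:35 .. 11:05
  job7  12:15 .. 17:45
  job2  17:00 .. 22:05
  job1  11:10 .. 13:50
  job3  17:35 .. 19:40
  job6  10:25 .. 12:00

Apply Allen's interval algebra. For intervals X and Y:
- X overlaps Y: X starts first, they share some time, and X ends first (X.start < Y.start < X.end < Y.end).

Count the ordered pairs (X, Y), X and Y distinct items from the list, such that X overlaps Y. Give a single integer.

Checking all 56 ordered pairs for relation 'overlaps'; matching pairs in alphabetical order:
(job1, job7): job1 overlaps job7 ✓
(job4, job1): job4 overlaps job1 ✓
(job4, job6): job4 overlaps job6 ✓
(job5, job4): job5 overlaps job4 ✓
(job5, job6): job5 overlaps job6 ✓
(job6, job1): job6 overlaps job1 ✓
(job7, job2): job7 overlaps job2 ✓
(job7, job3): job7 overlaps job3 ✓
(job7, job8): job7 overlaps job8 ✓
Count: 9.

9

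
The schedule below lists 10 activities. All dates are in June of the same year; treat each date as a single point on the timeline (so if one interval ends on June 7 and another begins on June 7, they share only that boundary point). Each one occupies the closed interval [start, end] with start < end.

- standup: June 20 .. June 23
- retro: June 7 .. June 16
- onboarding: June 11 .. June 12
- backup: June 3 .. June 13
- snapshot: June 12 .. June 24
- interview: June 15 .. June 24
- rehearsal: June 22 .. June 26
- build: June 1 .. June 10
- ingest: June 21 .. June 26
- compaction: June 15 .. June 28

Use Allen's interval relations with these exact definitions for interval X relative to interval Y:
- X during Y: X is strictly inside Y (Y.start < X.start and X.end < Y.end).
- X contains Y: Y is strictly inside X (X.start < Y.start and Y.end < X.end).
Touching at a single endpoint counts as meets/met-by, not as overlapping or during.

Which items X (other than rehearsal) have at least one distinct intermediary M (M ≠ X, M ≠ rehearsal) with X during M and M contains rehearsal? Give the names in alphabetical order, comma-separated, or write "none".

ingest, standup

Target rehearsal = [June 22, June 26].
Intermediaries M with M contains rehearsal: compaction.
Via compaction — items with X during compaction: ingest, standup.
Union: ingest, standup.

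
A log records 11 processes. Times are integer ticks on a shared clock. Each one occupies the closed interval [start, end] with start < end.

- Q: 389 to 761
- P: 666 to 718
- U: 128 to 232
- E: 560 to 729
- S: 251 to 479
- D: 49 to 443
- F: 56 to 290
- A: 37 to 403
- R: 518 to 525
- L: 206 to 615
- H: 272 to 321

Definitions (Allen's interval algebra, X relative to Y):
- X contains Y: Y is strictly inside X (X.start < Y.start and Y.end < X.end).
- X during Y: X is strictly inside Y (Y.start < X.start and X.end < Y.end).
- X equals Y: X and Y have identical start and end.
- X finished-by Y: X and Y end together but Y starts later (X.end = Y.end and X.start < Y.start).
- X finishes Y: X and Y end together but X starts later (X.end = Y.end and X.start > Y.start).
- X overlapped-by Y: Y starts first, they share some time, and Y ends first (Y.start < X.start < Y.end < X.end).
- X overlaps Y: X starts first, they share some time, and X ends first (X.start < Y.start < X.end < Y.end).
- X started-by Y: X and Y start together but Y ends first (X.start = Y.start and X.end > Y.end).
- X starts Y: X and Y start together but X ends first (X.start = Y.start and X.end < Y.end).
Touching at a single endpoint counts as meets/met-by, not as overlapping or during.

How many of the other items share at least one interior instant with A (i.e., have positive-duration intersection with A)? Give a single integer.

7

Target A = [37, 403].
D [49, 443] → overlapped-by → counts.
E [560, 729] → after → no.
F [56, 290] → during → counts.
H [272, 321] → during → counts.
L [206, 615] → overlapped-by → counts.
P [666, 718] → after → no.
Q [389, 761] → overlapped-by → counts.
R [518, 525] → after → no.
S [251, 479] → overlapped-by → counts.
U [128, 232] → during → counts.
Total: 7.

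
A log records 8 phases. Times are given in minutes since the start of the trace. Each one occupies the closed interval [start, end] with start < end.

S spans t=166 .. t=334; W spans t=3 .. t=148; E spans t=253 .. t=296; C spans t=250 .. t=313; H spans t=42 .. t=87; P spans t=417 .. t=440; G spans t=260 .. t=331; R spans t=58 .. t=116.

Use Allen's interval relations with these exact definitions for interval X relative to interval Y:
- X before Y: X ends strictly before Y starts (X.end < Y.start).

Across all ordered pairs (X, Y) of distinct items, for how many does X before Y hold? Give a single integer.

19

Checking all 56 ordered pairs for relation 'before'; matching pairs in alphabetical order:
(C, P): C before P ✓
(E, P): E before P ✓
(G, P): G before P ✓
(H, C): H before C ✓
(H, E): H before E ✓
(H, G): H before G ✓
(H, P): H before P ✓
(H, S): H before S ✓
(R, C): R before C ✓
(R, E): R before E ✓
(R, G): R before G ✓
(R, P): R before P ✓
(R, S): R before S ✓
(S, P): S before P ✓
(W, C): W before C ✓
(W, E): W before E ✓
(W, G): W before G ✓
(W, P): W before P ✓
(W, S): W before S ✓
Count: 19.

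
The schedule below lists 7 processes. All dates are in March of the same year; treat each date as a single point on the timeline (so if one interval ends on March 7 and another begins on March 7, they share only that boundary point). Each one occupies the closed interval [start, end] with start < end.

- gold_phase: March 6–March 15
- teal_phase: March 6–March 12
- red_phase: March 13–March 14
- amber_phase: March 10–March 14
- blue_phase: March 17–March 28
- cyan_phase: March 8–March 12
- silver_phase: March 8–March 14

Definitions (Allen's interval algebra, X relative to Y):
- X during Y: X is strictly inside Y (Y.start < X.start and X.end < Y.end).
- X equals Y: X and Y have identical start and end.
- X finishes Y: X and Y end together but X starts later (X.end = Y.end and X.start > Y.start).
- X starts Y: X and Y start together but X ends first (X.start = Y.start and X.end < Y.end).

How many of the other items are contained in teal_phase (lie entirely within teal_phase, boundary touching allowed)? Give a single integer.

Target teal_phase = [March 6, March 12].
amber_phase [March 10, March 14] → overlapped-by → no.
blue_phase [March 17, March 28] → after → no.
cyan_phase [March 8, March 12] → finishes → counts.
gold_phase [March 6, March 15] → started-by → no.
red_phase [March 13, March 14] → after → no.
silver_phase [March 8, March 14] → overlapped-by → no.
Total: 1.

1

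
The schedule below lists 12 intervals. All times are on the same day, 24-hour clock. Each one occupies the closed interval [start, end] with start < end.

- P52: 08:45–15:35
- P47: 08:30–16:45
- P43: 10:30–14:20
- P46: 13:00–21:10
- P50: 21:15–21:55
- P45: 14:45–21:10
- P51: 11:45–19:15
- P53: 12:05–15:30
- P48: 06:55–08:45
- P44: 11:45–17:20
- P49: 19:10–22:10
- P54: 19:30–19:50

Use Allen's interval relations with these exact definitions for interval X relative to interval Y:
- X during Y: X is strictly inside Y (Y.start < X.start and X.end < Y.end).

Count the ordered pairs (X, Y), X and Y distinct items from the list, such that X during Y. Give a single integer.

Checking all 132 ordered pairs for relation 'during'; matching pairs in alphabetical order:
(P43, P47): P43 during P47 ✓
(P43, P52): P43 during P52 ✓
(P50, P49): P50 during P49 ✓
(P52, P47): P52 during P47 ✓
(P53, P44): P53 during P44 ✓
(P53, P47): P53 during P47 ✓
(P53, P51): P53 during P51 ✓
(P53, P52): P53 during P52 ✓
(P54, P45): P54 during P45 ✓
(P54, P46): P54 during P46 ✓
(P54, P49): P54 during P49 ✓
Count: 11.

11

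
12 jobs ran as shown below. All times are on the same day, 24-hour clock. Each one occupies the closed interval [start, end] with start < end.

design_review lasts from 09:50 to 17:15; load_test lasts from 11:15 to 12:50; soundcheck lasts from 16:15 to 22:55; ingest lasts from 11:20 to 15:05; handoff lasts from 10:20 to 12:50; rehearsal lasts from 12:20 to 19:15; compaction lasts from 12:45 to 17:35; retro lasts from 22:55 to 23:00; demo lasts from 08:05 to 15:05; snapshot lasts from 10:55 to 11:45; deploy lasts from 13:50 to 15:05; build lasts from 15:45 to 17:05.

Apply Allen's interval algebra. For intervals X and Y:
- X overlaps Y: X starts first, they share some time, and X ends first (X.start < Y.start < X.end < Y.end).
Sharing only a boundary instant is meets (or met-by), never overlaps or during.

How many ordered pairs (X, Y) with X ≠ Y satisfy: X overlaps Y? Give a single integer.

19

Checking all 132 ordered pairs for relation 'overlaps'; matching pairs in alphabetical order:
(build, soundcheck): build overlaps soundcheck ✓
(compaction, soundcheck): compaction overlaps soundcheck ✓
(demo, compaction): demo overlaps compaction ✓
(demo, design_review): demo overlaps design_review ✓
(demo, rehearsal): demo overlaps rehearsal ✓
(design_review, compaction): design_review overlaps compaction ✓
(design_review, rehearsal): design_review overlaps rehearsal ✓
(design_review, soundcheck): design_review overlaps soundcheck ✓
(handoff, compaction): handoff overlaps compaction ✓
(handoff, ingest): handoff overlaps ingest ✓
(handoff, rehearsal): handoff overlaps rehearsal ✓
(ingest, compaction): ingest overlaps compaction ✓
(ingest, rehearsal): ingest overlaps rehearsal ✓
(load_test, compaction): load_test overlaps compaction ✓
(load_test, ingest): load_test overlaps ingest ✓
(load_test, rehearsal): load_test overlaps rehearsal ✓
(rehearsal, soundcheck): rehearsal overlaps soundcheck ✓
(snapshot, ingest): snapshot overlaps ingest ✓
(snapshot, load_test): snapshot overlaps load_test ✓
Count: 19.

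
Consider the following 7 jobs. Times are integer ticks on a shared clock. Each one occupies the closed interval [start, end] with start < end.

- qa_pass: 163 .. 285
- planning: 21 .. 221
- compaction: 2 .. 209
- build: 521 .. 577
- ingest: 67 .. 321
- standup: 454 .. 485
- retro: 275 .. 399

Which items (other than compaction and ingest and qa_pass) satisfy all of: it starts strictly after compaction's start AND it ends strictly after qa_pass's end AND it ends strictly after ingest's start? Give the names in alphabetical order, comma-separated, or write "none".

Conditions: its start is strictly after compaction's start (X.start > 2) AND its end is strictly after qa_pass's end (X.end > 285) AND its end is strictly after ingest's start (X.end > 67).
build: start 521 > 2? ✓; end 577 > 285? ✓; end 577 > 67? ✓ → yes.
planning: start 21 > 2? ✓; end 221 > 285? ✗; end 221 > 67? ✓ → no.
retro: start 275 > 2? ✓; end 399 > 285? ✓; end 399 > 67? ✓ → yes.
standup: start 454 > 2? ✓; end 485 > 285? ✓; end 485 > 67? ✓ → yes.
Result: build, retro, standup.

build, retro, standup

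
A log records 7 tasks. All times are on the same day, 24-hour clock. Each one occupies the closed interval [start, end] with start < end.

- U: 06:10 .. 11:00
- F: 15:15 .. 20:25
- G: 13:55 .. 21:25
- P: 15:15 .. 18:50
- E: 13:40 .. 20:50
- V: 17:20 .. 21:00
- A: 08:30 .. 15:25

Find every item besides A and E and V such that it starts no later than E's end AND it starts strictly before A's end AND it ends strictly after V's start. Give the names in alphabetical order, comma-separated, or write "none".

F, G, P

Conditions: its start is no later than E's end (X.start <= 20:50) AND its start is strictly before A's end (X.start < 15:25) AND its end is strictly after V's start (X.end > 17:20).
F: start 15:15 <= 20:50? ✓; start 15:15 < 15:25? ✓; end 20:25 > 17:20? ✓ → yes.
G: start 13:55 <= 20:50? ✓; start 13:55 < 15:25? ✓; end 21:25 > 17:20? ✓ → yes.
P: start 15:15 <= 20:50? ✓; start 15:15 < 15:25? ✓; end 18:50 > 17:20? ✓ → yes.
U: start 06:10 <= 20:50? ✓; start 06:10 < 15:25? ✓; end 11:00 > 17:20? ✗ → no.
Result: F, G, P.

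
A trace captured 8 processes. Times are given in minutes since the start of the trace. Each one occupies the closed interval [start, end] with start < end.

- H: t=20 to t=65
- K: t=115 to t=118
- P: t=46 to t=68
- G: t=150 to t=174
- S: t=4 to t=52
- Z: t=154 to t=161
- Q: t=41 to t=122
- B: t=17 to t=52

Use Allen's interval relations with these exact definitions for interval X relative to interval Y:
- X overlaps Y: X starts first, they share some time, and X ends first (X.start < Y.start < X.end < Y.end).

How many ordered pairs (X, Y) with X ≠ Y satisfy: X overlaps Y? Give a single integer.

Checking all 56 ordered pairs for relation 'overlaps'; matching pairs in alphabetical order:
(B, H): B overlaps H ✓
(B, P): B overlaps P ✓
(B, Q): B overlaps Q ✓
(H, P): H overlaps P ✓
(H, Q): H overlaps Q ✓
(S, H): S overlaps H ✓
(S, P): S overlaps P ✓
(S, Q): S overlaps Q ✓
Count: 8.

8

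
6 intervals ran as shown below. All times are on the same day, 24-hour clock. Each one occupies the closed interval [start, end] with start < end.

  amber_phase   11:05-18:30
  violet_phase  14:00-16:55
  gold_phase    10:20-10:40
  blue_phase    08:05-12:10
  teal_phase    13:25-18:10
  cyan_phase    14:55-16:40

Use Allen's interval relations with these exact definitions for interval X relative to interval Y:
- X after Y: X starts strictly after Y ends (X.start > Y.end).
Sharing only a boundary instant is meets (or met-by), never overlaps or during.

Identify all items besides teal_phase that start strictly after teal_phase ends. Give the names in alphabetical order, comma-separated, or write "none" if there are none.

none

Target teal_phase = [13:25, 18:10].
amber_phase [11:05, 18:30] → contains → no.
blue_phase [08:05, 12:10] → before → no.
cyan_phase [14:55, 16:40] → during → no.
gold_phase [10:20, 10:40] → before → no.
violet_phase [14:00, 16:55] → during → no.
Result: none.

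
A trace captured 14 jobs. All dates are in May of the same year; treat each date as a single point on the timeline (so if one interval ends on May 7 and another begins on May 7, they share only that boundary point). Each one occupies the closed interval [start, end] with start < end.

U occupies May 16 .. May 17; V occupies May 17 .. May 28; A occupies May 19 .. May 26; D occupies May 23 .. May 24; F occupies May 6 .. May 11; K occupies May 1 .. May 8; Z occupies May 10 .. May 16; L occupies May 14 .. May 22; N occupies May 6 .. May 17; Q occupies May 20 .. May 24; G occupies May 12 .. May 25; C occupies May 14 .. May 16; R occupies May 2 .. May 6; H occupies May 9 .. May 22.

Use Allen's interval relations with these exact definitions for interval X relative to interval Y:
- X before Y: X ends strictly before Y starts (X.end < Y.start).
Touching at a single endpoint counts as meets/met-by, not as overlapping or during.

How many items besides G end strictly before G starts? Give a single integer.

3

Target G = [May 12, May 25].
A [May 19, May 26] → overlapped-by → no.
C [May 14, May 16] → during → no.
D [May 23, May 24] → during → no.
F [May 6, May 11] → before → counts.
H [May 9, May 22] → overlaps → no.
K [May 1, May 8] → before → counts.
L [May 14, May 22] → during → no.
N [May 6, May 17] → overlaps → no.
Q [May 20, May 24] → during → no.
R [May 2, May 6] → before → counts.
U [May 16, May 17] → during → no.
V [May 17, May 28] → overlapped-by → no.
Z [May 10, May 16] → overlaps → no.
Total: 3.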